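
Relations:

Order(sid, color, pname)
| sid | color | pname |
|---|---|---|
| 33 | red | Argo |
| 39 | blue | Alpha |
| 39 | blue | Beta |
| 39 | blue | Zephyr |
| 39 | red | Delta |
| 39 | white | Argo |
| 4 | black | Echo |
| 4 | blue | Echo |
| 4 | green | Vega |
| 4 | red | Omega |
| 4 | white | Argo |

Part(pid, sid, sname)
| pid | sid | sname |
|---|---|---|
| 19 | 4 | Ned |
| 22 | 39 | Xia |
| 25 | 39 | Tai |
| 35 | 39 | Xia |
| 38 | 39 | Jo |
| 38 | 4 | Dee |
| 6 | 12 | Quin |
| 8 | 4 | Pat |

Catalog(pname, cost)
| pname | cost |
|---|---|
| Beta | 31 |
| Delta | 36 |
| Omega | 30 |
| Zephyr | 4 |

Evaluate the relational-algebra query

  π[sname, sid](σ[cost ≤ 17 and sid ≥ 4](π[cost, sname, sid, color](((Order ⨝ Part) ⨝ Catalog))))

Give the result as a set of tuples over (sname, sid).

Joining Order and Part on sid yields {(39, blue, Alpha, 22, Xia), (39, blue, Alpha, 25, Tai), (39, blue, Alpha, 35, Xia), (39, blue, Alpha, 38, Jo), (39, blue, Beta, 22, Xia), (39, blue, Beta, 25, Tai), (39, blue, Beta, 35, Xia), (39, blue, Beta, 38, Jo), (39, blue, Zephyr, 22, Xia), (39, blue, Zephyr, 25, Tai), (39, blue, Zephyr, 35, Xia), (39, blue, Zephyr, 38, Jo), (39, red, Delta, 22, Xia), (39, red, Delta, 25, Tai), (39, red, Delta, 35, Xia), (39, red, Delta, 38, Jo), (39, white, Argo, 22, Xia), (39, white, Argo, 25, Tai), (39, white, Argo, 35, Xia), (39, white, Argo, 38, Jo), (4, black, Echo, 19, Ned), (4, black, Echo, 38, Dee), (4, black, Echo, 8, Pat), (4, blue, Echo, 19, Ned), (4, blue, Echo, 38, Dee), (4, blue, Echo, 8, Pat), (4, green, Vega, 19, Ned), (4, green, Vega, 38, Dee), (4, green, Vega, 8, Pat), (4, red, Omega, 19, Ned), (4, red, Omega, 38, Dee), (4, red, Omega, 8, Pat), (4, white, Argo, 19, Ned), (4, white, Argo, 38, Dee), (4, white, Argo, 8, Pat)}.
Joining (Order ⨝ Part) and Catalog on pname yields {(39, blue, Beta, 22, Xia, 31), (39, blue, Beta, 25, Tai, 31), (39, blue, Beta, 35, Xia, 31), (39, blue, Beta, 38, Jo, 31), (39, blue, Zephyr, 22, Xia, 4), (39, blue, Zephyr, 25, Tai, 4), (39, blue, Zephyr, 35, Xia, 4), (39, blue, Zephyr, 38, Jo, 4), (39, red, Delta, 22, Xia, 36), (39, red, Delta, 25, Tai, 36), (39, red, Delta, 35, Xia, 36), (39, red, Delta, 38, Jo, 36), (4, red, Omega, 19, Ned, 30), (4, red, Omega, 38, Dee, 30), (4, red, Omega, 8, Pat, 30)}.
π_{cost, sname, sid, color} gives {(30, Dee, 4, red), (30, Ned, 4, red), (30, Pat, 4, red), (31, Jo, 39, blue), (31, Tai, 39, blue), (31, Xia, 39, blue), (36, Jo, 39, red), (36, Tai, 39, red), (36, Xia, 39, red), (4, Jo, 39, blue), (4, Tai, 39, blue), (4, Xia, 39, blue)} (3 duplicate(s) eliminated).
Filtering on cost ≤ 17 and sid ≥ 4 leaves {(4, Jo, 39, blue), (4, Tai, 39, blue), (4, Xia, 39, blue)}.
π_{sname, sid} gives {(Jo, 39), (Tai, 39), (Xia, 39)}.

{(Jo, 39), (Tai, 39), (Xia, 39)}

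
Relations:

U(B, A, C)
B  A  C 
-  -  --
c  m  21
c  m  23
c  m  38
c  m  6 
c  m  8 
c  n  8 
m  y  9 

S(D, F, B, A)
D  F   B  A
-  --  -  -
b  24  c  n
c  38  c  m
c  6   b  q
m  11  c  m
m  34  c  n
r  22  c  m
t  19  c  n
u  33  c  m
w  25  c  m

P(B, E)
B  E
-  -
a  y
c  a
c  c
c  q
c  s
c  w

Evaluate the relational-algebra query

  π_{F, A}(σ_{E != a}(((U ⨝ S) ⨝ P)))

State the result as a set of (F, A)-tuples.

{(11, m), (19, n), (22, m), (24, n), (25, m), (33, m), (34, n), (38, m)}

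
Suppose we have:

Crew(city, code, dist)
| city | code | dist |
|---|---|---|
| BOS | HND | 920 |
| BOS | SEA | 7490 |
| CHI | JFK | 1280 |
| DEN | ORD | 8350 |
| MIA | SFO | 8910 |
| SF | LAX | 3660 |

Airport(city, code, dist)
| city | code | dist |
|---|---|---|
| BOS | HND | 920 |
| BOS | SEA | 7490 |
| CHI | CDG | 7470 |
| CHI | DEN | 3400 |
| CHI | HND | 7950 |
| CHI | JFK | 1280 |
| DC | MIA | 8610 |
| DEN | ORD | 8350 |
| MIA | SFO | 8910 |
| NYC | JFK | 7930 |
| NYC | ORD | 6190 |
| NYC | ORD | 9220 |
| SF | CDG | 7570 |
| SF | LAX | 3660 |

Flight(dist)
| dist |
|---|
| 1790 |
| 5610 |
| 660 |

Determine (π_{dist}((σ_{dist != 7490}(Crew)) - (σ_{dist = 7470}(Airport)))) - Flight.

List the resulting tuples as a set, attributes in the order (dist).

Selection dist != 7490: {(BOS, HND, 920), (CHI, JFK, 1280), (DEN, ORD, 8350), (MIA, SFO, 8910), (SF, LAX, 3660)}
Selection dist = 7470: {(CHI, CDG, 7470)}
Difference: {(BOS, HND, 920), (CHI, JFK, 1280), (DEN, ORD, 8350), (MIA, SFO, 8910), (SF, LAX, 3660)} with {(CHI, CDG, 7470)} → {(BOS, HND, 920), (CHI, JFK, 1280), (DEN, ORD, 8350), (MIA, SFO, 8910), (SF, LAX, 3660)}
π[dist]: project onto (dist) → {1280, 3660, 8350, 8910, 920}
Difference: {1280, 3660, 8350, 8910, 920} with {1790, 5610, 660} → {1280, 3660, 8350, 8910, 920}

{1280, 3660, 8350, 8910, 920}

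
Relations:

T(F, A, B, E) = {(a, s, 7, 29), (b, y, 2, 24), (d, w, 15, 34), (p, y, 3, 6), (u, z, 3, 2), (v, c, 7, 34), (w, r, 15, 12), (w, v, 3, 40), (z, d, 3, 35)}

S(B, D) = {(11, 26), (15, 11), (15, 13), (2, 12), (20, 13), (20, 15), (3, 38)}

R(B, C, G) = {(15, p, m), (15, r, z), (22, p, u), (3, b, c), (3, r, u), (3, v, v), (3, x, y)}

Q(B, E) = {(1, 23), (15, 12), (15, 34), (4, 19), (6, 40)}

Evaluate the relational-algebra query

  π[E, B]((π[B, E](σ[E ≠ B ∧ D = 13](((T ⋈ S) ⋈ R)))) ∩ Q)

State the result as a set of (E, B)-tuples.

{(12, 15), (34, 15)}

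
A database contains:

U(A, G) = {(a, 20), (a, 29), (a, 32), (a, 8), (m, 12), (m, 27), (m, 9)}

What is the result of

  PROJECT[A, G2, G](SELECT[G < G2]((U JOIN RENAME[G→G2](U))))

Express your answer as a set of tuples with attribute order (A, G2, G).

{(a, 20, 8), (a, 29, 20), (a, 29, 8), (a, 32, 20), (a, 32, 29), (a, 32, 8), (m, 12, 9), (m, 27, 12), (m, 27, 9)}

ρ[G→G2]: schema becomes (A, G2); tuples unchanged.
Joining U and RENAME[G→G2](U) on A yields {(a, 20, 20), (a, 20, 29), (a, 20, 32), (a, 20, 8), (a, 29, 20), (a, 29, 29), (a, 29, 32), (a, 29, 8), (a, 32, 20), (a, 32, 29), (a, 32, 32), (a, 32, 8), (a, 8, 20), (a, 8, 29), (a, 8, 32), (a, 8, 8), (m, 12, 12), (m, 12, 27), (m, 12, 9), (m, 27, 12), (m, 27, 27), (m, 27, 9), (m, 9, 12), (m, 9, 27), (m, 9, 9)}.
Filtering on G < G2 leaves {(a, 20, 29), (a, 20, 32), (a, 29, 32), (a, 8, 20), (a, 8, 29), (a, 8, 32), (m, 12, 27), (m, 9, 12), (m, 9, 27)}.
Keep only column(s) A, G2, G: {(a, 20, 8), (a, 29, 20), (a, 29, 8), (a, 32, 20), (a, 32, 29), (a, 32, 8), (m, 12, 9), (m, 27, 12), (m, 27, 9)}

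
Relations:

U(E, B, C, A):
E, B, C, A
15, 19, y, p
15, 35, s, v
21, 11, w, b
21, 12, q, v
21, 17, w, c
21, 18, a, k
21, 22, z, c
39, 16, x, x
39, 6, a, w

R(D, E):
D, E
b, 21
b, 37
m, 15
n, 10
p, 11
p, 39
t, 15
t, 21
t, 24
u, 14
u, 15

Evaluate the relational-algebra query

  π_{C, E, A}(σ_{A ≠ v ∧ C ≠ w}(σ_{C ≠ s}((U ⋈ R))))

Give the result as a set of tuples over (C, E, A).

{(a, 21, k), (a, 39, w), (x, 39, x), (y, 15, p), (z, 21, c)}

Natural join on E: {(15, 19, y, p, m), (15, 19, y, p, t), (15, 19, y, p, u), (15, 35, s, v, m), (15, 35, s, v, t), (15, 35, s, v, u), (21, 11, w, b, b), (21, 11, w, b, t), (21, 12, q, v, b), (21, 12, q, v, t), (21, 17, w, c, b), (21, 17, w, c, t), (21, 18, a, k, b), (21, 18, a, k, t), (21, 22, z, c, b), (21, 22, z, c, t), (39, 16, x, x, p), (39, 6, a, w, p)}
σ[C ≠ s]: keep tuples satisfying C ≠ s → {(15, 19, y, p, m), (15, 19, y, p, t), (15, 19, y, p, u), (21, 11, w, b, b), (21, 11, w, b, t), (21, 12, q, v, b), (21, 12, q, v, t), (21, 17, w, c, b), (21, 17, w, c, t), (21, 18, a, k, b), (21, 18, a, k, t), (21, 22, z, c, b), (21, 22, z, c, t), (39, 16, x, x, p), (39, 6, a, w, p)}
σ[A ≠ v ∧ C ≠ w]: keep tuples satisfying A ≠ v ∧ C ≠ w → {(15, 19, y, p, m), (15, 19, y, p, t), (15, 19, y, p, u), (21, 18, a, k, b), (21, 18, a, k, t), (21, 22, z, c, b), (21, 22, z, c, t), (39, 16, x, x, p), (39, 6, a, w, p)}
π_{C, E, A} gives {(a, 21, k), (a, 39, w), (x, 39, x), (y, 15, p), (z, 21, c)} (4 duplicate(s) eliminated).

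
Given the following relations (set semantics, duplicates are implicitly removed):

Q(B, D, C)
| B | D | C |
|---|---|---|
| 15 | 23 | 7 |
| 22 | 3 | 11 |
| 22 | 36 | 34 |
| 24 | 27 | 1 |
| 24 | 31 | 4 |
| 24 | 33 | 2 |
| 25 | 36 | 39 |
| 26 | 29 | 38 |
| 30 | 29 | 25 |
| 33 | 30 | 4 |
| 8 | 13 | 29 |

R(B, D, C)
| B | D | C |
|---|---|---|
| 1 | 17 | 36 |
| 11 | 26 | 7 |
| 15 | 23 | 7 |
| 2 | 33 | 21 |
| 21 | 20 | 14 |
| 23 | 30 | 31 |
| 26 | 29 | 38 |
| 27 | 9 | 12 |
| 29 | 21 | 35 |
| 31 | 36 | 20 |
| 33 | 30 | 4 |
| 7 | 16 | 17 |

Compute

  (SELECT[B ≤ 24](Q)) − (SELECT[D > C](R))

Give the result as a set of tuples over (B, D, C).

{(22, 3, 11), (22, 36, 34), (24, 27, 1), (24, 31, 4), (24, 33, 2), (8, 13, 29)}

Selection B ≤ 24: {(15, 23, 7), (22, 3, 11), (22, 36, 34), (24, 27, 1), (24, 31, 4), (24, 33, 2), (8, 13, 29)}
Selection D > C: {(11, 26, 7), (15, 23, 7), (2, 33, 21), (21, 20, 14), (31, 36, 20), (33, 30, 4)}
Difference: {(15, 23, 7), (22, 3, 11), (22, 36, 34), (24, 27, 1), (24, 31, 4), (24, 33, 2), (8, 13, 29)} with {(11, 26, 7), (15, 23, 7), (2, 33, 21), (21, 20, 14), (31, 36, 20), (33, 30, 4)} → {(22, 3, 11), (22, 36, 34), (24, 27, 1), (24, 31, 4), (24, 33, 2), (8, 13, 29)}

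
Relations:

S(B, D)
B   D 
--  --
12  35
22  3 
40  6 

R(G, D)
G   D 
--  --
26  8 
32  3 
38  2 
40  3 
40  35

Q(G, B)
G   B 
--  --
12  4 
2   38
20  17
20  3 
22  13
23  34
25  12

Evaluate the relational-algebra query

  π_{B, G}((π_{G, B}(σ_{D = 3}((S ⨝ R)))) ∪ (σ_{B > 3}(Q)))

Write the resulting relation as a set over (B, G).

Joining S and R on D yields {(12, 35, 40), (22, 3, 32), (22, 3, 40)}.
Apply σ_{D = 3}; surviving tuples: {(22, 3, 32), (22, 3, 40)}
π_{G, B} gives {(32, 22), (40, 22)}.
Apply σ_{B > 3}; surviving tuples: {(12, 4), (2, 38), (20, 17), (22, 13), (23, 34), (25, 12)}
Taking the union: {(12, 4), (2, 38), (20, 17), (22, 13), (23, 34), (25, 12), (32, 22), (40, 22)}
π_{B, G} gives {(12, 25), (13, 22), (17, 20), (22, 32), (22, 40), (34, 23), (38, 2), (4, 12)}.

{(12, 25), (13, 22), (17, 20), (22, 32), (22, 40), (34, 23), (38, 2), (4, 12)}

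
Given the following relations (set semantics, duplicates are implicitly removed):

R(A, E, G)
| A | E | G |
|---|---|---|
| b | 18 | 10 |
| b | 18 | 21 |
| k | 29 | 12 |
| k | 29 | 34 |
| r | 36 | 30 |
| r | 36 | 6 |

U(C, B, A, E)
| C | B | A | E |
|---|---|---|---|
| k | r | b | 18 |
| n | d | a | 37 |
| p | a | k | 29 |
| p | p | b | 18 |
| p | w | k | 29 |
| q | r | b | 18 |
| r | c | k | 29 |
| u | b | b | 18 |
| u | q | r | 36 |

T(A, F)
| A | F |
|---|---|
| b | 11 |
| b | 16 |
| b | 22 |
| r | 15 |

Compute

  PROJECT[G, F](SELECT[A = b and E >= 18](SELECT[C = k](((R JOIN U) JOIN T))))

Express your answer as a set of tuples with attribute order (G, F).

Joining R and U on A, E yields {(b, 18, 10, k, r), (b, 18, 10, p, p), (b, 18, 10, q, r), (b, 18, 10, u, b), (b, 18, 21, k, r), (b, 18, 21, p, p), (b, 18, 21, q, r), (b, 18, 21, u, b), (k, 29, 12, p, a), (k, 29, 12, p, w), (k, 29, 12, r, c), (k, 29, 34, p, a), (k, 29, 34, p, w), (k, 29, 34, r, c), (r, 36, 30, u, q), (r, 36, 6, u, q)}.
Joining (R JOIN U) and T on A yields {(b, 18, 10, k, r, 11), (b, 18, 10, k, r, 16), (b, 18, 10, k, r, 22), (b, 18, 10, p, p, 11), (b, 18, 10, p, p, 16), (b, 18, 10, p, p, 22), (b, 18, 10, q, r, 11), (b, 18, 10, q, r, 16), (b, 18, 10, q, r, 22), (b, 18, 10, u, b, 11), (b, 18, 10, u, b, 16), (b, 18, 10, u, b, 22), (b, 18, 21, k, r, 11), (b, 18, 21, k, r, 16), (b, 18, 21, k, r, 22), (b, 18, 21, p, p, 11), (b, 18, 21, p, p, 16), (b, 18, 21, p, p, 22), (b, 18, 21, q, r, 11), (b, 18, 21, q, r, 16), (b, 18, 21, q, r, 22), (b, 18, 21, u, b, 11), (b, 18, 21, u, b, 16), (b, 18, 21, u, b, 22), (r, 36, 30, u, q, 15), (r, 36, 6, u, q, 15)}.
Selection C = k: {(b, 18, 10, k, r, 11), (b, 18, 10, k, r, 16), (b, 18, 10, k, r, 22), (b, 18, 21, k, r, 11), (b, 18, 21, k, r, 16), (b, 18, 21, k, r, 22)}
Selection A = b and E >= 18: {(b, 18, 10, k, r, 11), (b, 18, 10, k, r, 16), (b, 18, 10, k, r, 22), (b, 18, 21, k, r, 11), (b, 18, 21, k, r, 16), (b, 18, 21, k, r, 22)}
π[G, F]: project onto (G, F) → {(10, 11), (10, 16), (10, 22), (21, 11), (21, 16), (21, 22)}

{(10, 11), (10, 16), (10, 22), (21, 11), (21, 16), (21, 22)}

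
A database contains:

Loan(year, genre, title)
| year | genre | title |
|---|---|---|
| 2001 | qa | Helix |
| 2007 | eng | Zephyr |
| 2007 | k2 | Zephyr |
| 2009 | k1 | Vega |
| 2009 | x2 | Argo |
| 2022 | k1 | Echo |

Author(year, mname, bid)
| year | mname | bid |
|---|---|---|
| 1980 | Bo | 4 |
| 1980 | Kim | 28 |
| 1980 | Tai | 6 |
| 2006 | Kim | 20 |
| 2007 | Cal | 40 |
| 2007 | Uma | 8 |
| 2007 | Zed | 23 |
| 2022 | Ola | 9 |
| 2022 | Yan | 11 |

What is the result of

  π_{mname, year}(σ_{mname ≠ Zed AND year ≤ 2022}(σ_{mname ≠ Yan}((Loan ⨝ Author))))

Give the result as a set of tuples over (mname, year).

{(Cal, 2007), (Ola, 2022), (Uma, 2007)}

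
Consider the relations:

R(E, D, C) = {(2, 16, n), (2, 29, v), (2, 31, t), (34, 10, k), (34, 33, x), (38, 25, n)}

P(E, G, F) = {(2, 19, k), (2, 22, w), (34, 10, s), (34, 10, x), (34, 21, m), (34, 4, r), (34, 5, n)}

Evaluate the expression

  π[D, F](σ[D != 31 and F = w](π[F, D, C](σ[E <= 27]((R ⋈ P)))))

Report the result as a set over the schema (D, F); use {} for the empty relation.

Natural join on E: {(2, 16, n, 19, k), (2, 16, n, 22, w), (2, 29, v, 19, k), (2, 29, v, 22, w), (2, 31, t, 19, k), (2, 31, t, 22, w), (34, 10, k, 10, s), (34, 10, k, 10, x), (34, 10, k, 21, m), (34, 10, k, 4, r), (34, 10, k, 5, n), (34, 33, x, 10, s), (34, 33, x, 10, x), (34, 33, x, 21, m), (34, 33, x, 4, r), (34, 33, x, 5, n)}
Filtering on E <= 27 leaves {(2, 16, n, 19, k), (2, 16, n, 22, w), (2, 29, v, 19, k), (2, 29, v, 22, w), (2, 31, t, 19, k), (2, 31, t, 22, w)}.
Keep only column(s) F, D, C: {(k, 16, n), (k, 29, v), (k, 31, t), (w, 16, n), (w, 29, v), (w, 31, t)}
Filtering on D != 31 and F = w leaves {(w, 16, n), (w, 29, v)}.
Keep only column(s) D, F: {(16, w), (29, w)}

{(16, w), (29, w)}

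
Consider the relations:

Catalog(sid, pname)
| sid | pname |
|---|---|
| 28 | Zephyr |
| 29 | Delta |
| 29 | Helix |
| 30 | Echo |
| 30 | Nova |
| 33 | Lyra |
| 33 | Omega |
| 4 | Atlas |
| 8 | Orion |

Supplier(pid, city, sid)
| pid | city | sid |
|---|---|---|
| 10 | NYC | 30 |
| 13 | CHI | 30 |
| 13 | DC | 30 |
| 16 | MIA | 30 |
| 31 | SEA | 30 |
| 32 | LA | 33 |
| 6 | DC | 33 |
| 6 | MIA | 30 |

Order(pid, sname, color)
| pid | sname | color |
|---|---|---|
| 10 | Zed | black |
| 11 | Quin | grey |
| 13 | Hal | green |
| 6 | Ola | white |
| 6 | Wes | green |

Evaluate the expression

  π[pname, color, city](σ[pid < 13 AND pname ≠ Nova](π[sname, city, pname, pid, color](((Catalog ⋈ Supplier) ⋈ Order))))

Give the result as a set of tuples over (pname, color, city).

{(Echo, black, NYC), (Echo, green, MIA), (Echo, white, MIA), (Lyra, green, DC), (Lyra, white, DC), (Omega, green, DC), (Omega, white, DC)}

Natural join on sid: {(30, Echo, 10, NYC), (30, Echo, 13, CHI), (30, Echo, 13, DC), (30, Echo, 16, MIA), (30, Echo, 31, SEA), (30, Echo, 6, MIA), (30, Nova, 10, NYC), (30, Nova, 13, CHI), (30, Nova, 13, DC), (30, Nova, 16, MIA), (30, Nova, 31, SEA), (30, Nova, 6, MIA), (33, Lyra, 32, LA), (33, Lyra, 6, DC), (33, Omega, 32, LA), (33, Omega, 6, DC)}
Natural join on pid: {(30, Echo, 10, NYC, Zed, black), (30, Echo, 13, CHI, Hal, green), (30, Echo, 13, DC, Hal, green), (30, Echo, 6, MIA, Ola, white), (30, Echo, 6, MIA, Wes, green), (30, Nova, 10, NYC, Zed, black), (30, Nova, 13, CHI, Hal, green), (30, Nova, 13, DC, Hal, green), (30, Nova, 6, MIA, Ola, white), (30, Nova, 6, MIA, Wes, green), (33, Lyra, 6, DC, Ola, white), (33, Lyra, 6, DC, Wes, green), (33, Omega, 6, DC, Ola, white), (33, Omega, 6, DC, Wes, green)}
π_{sname, city, pname, pid, color} gives {(Hal, CHI, Echo, 13, green), (Hal, CHI, Nova, 13, green), (Hal, DC, Echo, 13, green), (Hal, DC, Nova, 13, green), (Ola, DC, Lyra, 6, white), (Ola, DC, Omega, 6, white), (Ola, MIA, Echo, 6, white), (Ola, MIA, Nova, 6, white), (Wes, DC, Lyra, 6, green), (Wes, DC, Omega, 6, green), (Wes, MIA, Echo, 6, green), (Wes, MIA, Nova, 6, green), (Zed, NYC, Echo, 10, black), (Zed, NYC, Nova, 10, black)}.
Selection pid < 13 AND pname ≠ Nova: {(Ola, DC, Lyra, 6, white), (Ola, DC, Omega, 6, white), (Ola, MIA, Echo, 6, white), (Wes, DC, Lyra, 6, green), (Wes, DC, Omega, 6, green), (Wes, MIA, Echo, 6, green), (Zed, NYC, Echo, 10, black)}
π_{pname, color, city} gives {(Echo, black, NYC), (Echo, green, MIA), (Echo, white, MIA), (Lyra, green, DC), (Lyra, white, DC), (Omega, green, DC), (Omega, white, DC)}.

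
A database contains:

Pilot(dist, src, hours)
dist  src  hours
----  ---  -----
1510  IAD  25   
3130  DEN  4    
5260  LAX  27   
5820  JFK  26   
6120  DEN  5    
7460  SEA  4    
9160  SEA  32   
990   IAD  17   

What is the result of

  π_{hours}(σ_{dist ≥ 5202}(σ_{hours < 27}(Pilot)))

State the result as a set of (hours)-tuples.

{26, 4, 5}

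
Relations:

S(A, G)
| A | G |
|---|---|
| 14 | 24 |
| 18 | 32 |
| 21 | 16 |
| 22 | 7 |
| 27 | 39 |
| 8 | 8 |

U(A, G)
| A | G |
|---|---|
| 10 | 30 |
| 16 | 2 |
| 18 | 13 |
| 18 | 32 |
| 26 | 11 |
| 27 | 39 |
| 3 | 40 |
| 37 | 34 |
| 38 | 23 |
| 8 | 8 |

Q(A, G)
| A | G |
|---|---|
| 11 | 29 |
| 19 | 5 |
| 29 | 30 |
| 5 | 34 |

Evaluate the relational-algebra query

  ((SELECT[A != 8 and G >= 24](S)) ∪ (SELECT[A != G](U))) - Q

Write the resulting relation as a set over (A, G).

Apply σ_{A != 8 and G >= 24}; surviving tuples: {(14, 24), (18, 32), (27, 39)}
Apply σ_{A != G}; surviving tuples: {(10, 30), (16, 2), (18, 13), (18, 32), (26, 11), (27, 39), (3, 40), (37, 34), (38, 23)}
Taking the union: {(10, 30), (14, 24), (16, 2), (18, 13), (18, 32), (26, 11), (27, 39), (3, 40), (37, 34), (38, 23)}
Taking the difference: {(10, 30), (14, 24), (16, 2), (18, 13), (18, 32), (26, 11), (27, 39), (3, 40), (37, 34), (38, 23)}

{(10, 30), (14, 24), (16, 2), (18, 13), (18, 32), (26, 11), (27, 39), (3, 40), (37, 34), (38, 23)}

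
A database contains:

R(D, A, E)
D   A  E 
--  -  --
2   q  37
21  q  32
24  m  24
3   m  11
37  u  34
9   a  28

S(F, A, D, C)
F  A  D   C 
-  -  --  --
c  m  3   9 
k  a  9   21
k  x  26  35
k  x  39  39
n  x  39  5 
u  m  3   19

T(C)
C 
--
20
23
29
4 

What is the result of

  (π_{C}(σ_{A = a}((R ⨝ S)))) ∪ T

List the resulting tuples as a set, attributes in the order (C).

{20, 21, 23, 29, 4}

Joining R and S on D, A yields {(3, m, 11, c, 9), (3, m, 11, u, 19), (9, a, 28, k, 21)}.
σ[A = a]: keep tuples satisfying A = a → {(9, a, 28, k, 21)}
Projecting to C: {21}
Union: {21} with {20, 23, 29, 4} → {20, 21, 23, 29, 4}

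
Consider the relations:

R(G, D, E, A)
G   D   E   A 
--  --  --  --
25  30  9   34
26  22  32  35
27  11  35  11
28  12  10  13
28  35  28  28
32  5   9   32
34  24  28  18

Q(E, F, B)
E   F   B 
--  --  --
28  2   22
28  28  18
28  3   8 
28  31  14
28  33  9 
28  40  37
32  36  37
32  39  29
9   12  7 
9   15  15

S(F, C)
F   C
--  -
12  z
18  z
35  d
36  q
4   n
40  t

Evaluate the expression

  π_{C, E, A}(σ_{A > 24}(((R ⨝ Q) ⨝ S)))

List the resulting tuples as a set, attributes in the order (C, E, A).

{(q, 32, 35), (t, 28, 28), (z, 9, 32), (z, 9, 34)}

Natural join on E: {(25, 30, 9, 34, 12, 7), (25, 30, 9, 34, 15, 15), (26, 22, 32, 35, 36, 37), (26, 22, 32, 35, 39, 29), (28, 35, 28, 28, 2, 22), (28, 35, 28, 28, 28, 18), (28, 35, 28, 28, 3, 8), (28, 35, 28, 28, 31, 14), (28, 35, 28, 28, 33, 9), (28, 35, 28, 28, 40, 37), (32, 5, 9, 32, 12, 7), (32, 5, 9, 32, 15, 15), (34, 24, 28, 18, 2, 22), (34, 24, 28, 18, 28, 18), (34, 24, 28, 18, 3, 8), (34, 24, 28, 18, 31, 14), (34, 24, 28, 18, 33, 9), (34, 24, 28, 18, 40, 37)}
Natural join on F: {(25, 30, 9, 34, 12, 7, z), (26, 22, 32, 35, 36, 37, q), (28, 35, 28, 28, 40, 37, t), (32, 5, 9, 32, 12, 7, z), (34, 24, 28, 18, 40, 37, t)}
Apply σ_{A > 24}; surviving tuples: {(25, 30, 9, 34, 12, 7, z), (26, 22, 32, 35, 36, 37, q), (28, 35, 28, 28, 40, 37, t), (32, 5, 9, 32, 12, 7, z)}
Keep only column(s) C, E, A: {(q, 32, 35), (t, 28, 28), (z, 9, 32), (z, 9, 34)}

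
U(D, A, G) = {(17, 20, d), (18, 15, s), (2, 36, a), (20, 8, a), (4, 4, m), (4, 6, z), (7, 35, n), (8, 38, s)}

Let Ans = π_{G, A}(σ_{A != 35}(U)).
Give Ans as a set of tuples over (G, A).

Apply σ_{A != 35}; surviving tuples: {(17, 20, d), (18, 15, s), (2, 36, a), (20, 8, a), (4, 4, m), (4, 6, z), (8, 38, s)}
π_{G, A} gives {(a, 36), (a, 8), (d, 20), (m, 4), (s, 15), (s, 38), (z, 6)}.

{(a, 36), (a, 8), (d, 20), (m, 4), (s, 15), (s, 38), (z, 6)}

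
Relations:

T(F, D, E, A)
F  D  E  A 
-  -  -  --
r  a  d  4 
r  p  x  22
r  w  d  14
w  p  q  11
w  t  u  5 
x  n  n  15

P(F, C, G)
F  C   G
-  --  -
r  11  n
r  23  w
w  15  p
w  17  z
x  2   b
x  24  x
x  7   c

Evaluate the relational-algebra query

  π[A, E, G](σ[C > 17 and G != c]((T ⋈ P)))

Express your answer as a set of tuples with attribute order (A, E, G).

{(14, d, w), (15, n, x), (22, x, w), (4, d, w)}

Joining T and P on F yields {(r, a, d, 4, 11, n), (r, a, d, 4, 23, w), (r, p, x, 22, 11, n), (r, p, x, 22, 23, w), (r, w, d, 14, 11, n), (r, w, d, 14, 23, w), (w, p, q, 11, 15, p), (w, p, q, 11, 17, z), (w, t, u, 5, 15, p), (w, t, u, 5, 17, z), (x, n, n, 15, 2, b), (x, n, n, 15, 24, x), (x, n, n, 15, 7, c)}.
σ[C > 17 and G != c]: keep tuples satisfying C > 17 and G != c → {(r, a, d, 4, 23, w), (r, p, x, 22, 23, w), (r, w, d, 14, 23, w), (x, n, n, 15, 24, x)}
π_{A, E, G} gives {(14, d, w), (15, n, x), (22, x, w), (4, d, w)}.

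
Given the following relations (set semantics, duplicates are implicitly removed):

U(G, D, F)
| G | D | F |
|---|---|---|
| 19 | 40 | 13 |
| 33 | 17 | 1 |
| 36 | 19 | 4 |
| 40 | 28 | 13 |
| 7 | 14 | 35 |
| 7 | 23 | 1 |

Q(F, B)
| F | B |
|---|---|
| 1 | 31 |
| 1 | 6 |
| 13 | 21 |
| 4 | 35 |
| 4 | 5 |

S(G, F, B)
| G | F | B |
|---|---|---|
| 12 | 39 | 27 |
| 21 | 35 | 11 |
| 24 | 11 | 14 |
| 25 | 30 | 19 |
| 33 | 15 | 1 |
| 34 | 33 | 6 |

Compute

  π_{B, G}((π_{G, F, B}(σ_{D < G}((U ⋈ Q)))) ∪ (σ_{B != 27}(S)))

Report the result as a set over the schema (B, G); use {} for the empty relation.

{(1, 33), (11, 21), (14, 24), (19, 25), (21, 40), (31, 33), (35, 36), (5, 36), (6, 33), (6, 34)}

Natural join on F: {(19, 40, 13, 21), (33, 17, 1, 31), (33, 17, 1, 6), (36, 19, 4, 35), (36, 19, 4, 5), (40, 28, 13, 21), (7, 23, 1, 31), (7, 23, 1, 6)}
Filtering on D < G leaves {(33, 17, 1, 31), (33, 17, 1, 6), (36, 19, 4, 35), (36, 19, 4, 5), (40, 28, 13, 21)}.
π_{G, F, B} gives {(33, 1, 31), (33, 1, 6), (36, 4, 35), (36, 4, 5), (40, 13, 21)}.
Filtering on B != 27 leaves {(21, 35, 11), (24, 11, 14), (25, 30, 19), (33, 15, 1), (34, 33, 6)}.
Taking the union: {(21, 35, 11), (24, 11, 14), (25, 30, 19), (33, 1, 31), (33, 1, 6), (33, 15, 1), (34, 33, 6), (36, 4, 35), (36, 4, 5), (40, 13, 21)}
π_{B, G} gives {(1, 33), (11, 21), (14, 24), (19, 25), (21, 40), (31, 33), (35, 36), (5, 36), (6, 33), (6, 34)}.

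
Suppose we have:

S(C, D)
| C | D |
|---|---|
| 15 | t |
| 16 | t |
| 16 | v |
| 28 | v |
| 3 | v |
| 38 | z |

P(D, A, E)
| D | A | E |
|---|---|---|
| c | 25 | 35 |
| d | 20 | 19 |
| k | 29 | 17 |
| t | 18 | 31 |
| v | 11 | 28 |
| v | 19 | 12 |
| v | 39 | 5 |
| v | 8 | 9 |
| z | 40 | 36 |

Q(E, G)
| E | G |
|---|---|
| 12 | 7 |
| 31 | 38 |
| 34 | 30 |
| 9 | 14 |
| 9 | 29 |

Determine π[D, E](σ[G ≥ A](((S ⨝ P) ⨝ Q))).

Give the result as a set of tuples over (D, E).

Natural join on D: {(15, t, 18, 31), (16, t, 18, 31), (16, v, 11, 28), (16, v, 19, 12), (16, v, 39, 5), (16, v, 8, 9), (28, v, 11, 28), (28, v, 19, 12), (28, v, 39, 5), (28, v, 8, 9), (3, v, 11, 28), (3, v, 19, 12), (3, v, 39, 5), (3, v, 8, 9), (38, z, 40, 36)}
Natural join on E: {(15, t, 18, 31, 38), (16, t, 18, 31, 38), (16, v, 19, 12, 7), (16, v, 8, 9, 14), (16, v, 8, 9, 29), (28, v, 19, 12, 7), (28, v, 8, 9, 14), (28, v, 8, 9, 29), (3, v, 19, 12, 7), (3, v, 8, 9, 14), (3, v, 8, 9, 29)}
Selection G ≥ A: {(15, t, 18, 31, 38), (16, t, 18, 31, 38), (16, v, 8, 9, 14), (16, v, 8, 9, 29), (28, v, 8, 9, 14), (28, v, 8, 9, 29), (3, v, 8, 9, 14), (3, v, 8, 9, 29)}
π[D, E]: project onto (D, E) (6 duplicate(s) eliminated) → {(t, 31), (v, 9)}

{(t, 31), (v, 9)}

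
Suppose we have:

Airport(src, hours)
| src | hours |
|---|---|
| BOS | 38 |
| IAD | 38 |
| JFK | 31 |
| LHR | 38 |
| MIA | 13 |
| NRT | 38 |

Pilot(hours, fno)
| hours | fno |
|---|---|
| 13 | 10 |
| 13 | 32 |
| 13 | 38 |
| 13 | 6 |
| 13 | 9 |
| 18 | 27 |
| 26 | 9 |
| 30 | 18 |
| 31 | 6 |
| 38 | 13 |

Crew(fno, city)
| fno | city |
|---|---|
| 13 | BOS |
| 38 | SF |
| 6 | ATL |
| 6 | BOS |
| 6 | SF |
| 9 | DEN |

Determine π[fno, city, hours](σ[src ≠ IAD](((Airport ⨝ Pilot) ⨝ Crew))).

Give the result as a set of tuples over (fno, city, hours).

Natural join on hours: {(BOS, 38, 13), (IAD, 38, 13), (JFK, 31, 6), (LHR, 38, 13), (MIA, 13, 10), (MIA, 13, 32), (MIA, 13, 38), (MIA, 13, 6), (MIA, 13, 9), (NRT, 38, 13)}
Natural join on fno: {(BOS, 38, 13, BOS), (IAD, 38, 13, BOS), (JFK, 31, 6, ATL), (JFK, 31, 6, BOS), (JFK, 31, 6, SF), (LHR, 38, 13, BOS), (MIA, 13, 38, SF), (MIA, 13, 6, ATL), (MIA, 13, 6, BOS), (MIA, 13, 6, SF), (MIA, 13, 9, DEN), (NRT, 38, 13, BOS)}
Selection src ≠ IAD: {(BOS, 38, 13, BOS), (JFK, 31, 6, ATL), (JFK, 31, 6, BOS), (JFK, 31, 6, SF), (LHR, 38, 13, BOS), (MIA, 13, 38, SF), (MIA, 13, 6, ATL), (MIA, 13, 6, BOS), (MIA, 13, 6, SF), (MIA, 13, 9, DEN), (NRT, 38, 13, BOS)}
Projecting to fno, city, hours (2 duplicate(s) eliminated): {(13, BOS, 38), (38, SF, 13), (6, ATL, 13), (6, ATL, 31), (6, BOS, 13), (6, BOS, 31), (6, SF, 13), (6, SF, 31), (9, DEN, 13)}

{(13, BOS, 38), (38, SF, 13), (6, ATL, 13), (6, ATL, 31), (6, BOS, 13), (6, BOS, 31), (6, SF, 13), (6, SF, 31), (9, DEN, 13)}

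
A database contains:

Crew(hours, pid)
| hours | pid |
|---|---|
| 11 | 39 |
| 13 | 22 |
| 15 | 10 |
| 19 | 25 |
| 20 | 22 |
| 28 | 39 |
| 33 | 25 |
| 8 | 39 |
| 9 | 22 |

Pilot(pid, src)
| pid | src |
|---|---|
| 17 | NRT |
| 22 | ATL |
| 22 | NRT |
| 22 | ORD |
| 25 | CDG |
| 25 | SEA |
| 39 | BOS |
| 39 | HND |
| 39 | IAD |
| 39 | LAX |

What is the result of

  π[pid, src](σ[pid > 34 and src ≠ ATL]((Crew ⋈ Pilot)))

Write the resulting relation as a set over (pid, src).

Natural join on pid: {(11, 39, BOS), (11, 39, HND), (11, 39, IAD), (11, 39, LAX), (13, 22, ATL), (13, 22, NRT), (13, 22, ORD), (19, 25, CDG), (19, 25, SEA), (20, 22, ATL), (20, 22, NRT), (20, 22, ORD), (28, 39, BOS), (28, 39, HND), (28, 39, IAD), (28, 39, LAX), (33, 25, CDG), (33, 25, SEA), (8, 39, BOS), (8, 39, HND), (8, 39, IAD), (8, 39, LAX), (9, 22, ATL), (9, 22, NRT), (9, 22, ORD)}
Filtering on pid > 34 and src ≠ ATL leaves {(11, 39, BOS), (11, 39, HND), (11, 39, IAD), (11, 39, LAX), (28, 39, BOS), (28, 39, HND), (28, 39, IAD), (28, 39, LAX), (8, 39, BOS), (8, 39, HND), (8, 39, IAD), (8, 39, LAX)}.
π_{pid, src} gives {(39, BOS), (39, HND), (39, IAD), (39, LAX)} (8 duplicate(s) eliminated).

{(39, BOS), (39, HND), (39, IAD), (39, LAX)}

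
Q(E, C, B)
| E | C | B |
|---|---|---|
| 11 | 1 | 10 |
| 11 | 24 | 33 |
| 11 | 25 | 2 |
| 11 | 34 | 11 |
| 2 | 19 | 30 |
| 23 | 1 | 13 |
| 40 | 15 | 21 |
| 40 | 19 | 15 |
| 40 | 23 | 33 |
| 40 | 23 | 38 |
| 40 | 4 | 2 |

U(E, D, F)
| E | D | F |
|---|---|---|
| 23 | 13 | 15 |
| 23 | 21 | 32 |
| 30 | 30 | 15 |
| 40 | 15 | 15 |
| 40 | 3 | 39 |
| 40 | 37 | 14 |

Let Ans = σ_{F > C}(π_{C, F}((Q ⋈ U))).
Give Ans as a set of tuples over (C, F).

{(1, 15), (1, 32), (15, 39), (19, 39), (23, 39), (4, 14), (4, 15), (4, 39)}

Natural join on E: {(23, 1, 13, 13, 15), (23, 1, 13, 21, 32), (40, 15, 21, 15, 15), (40, 15, 21, 3, 39), (40, 15, 21, 37, 14), (40, 19, 15, 15, 15), (40, 19, 15, 3, 39), (40, 19, 15, 37, 14), (40, 23, 33, 15, 15), (40, 23, 33, 3, 39), (40, 23, 33, 37, 14), (40, 23, 38, 15, 15), (40, 23, 38, 3, 39), (40, 23, 38, 37, 14), (40, 4, 2, 15, 15), (40, 4, 2, 3, 39), (40, 4, 2, 37, 14)}
π[C, F]: project onto (C, F) (3 duplicate(s) eliminated) → {(1, 15), (1, 32), (15, 14), (15, 15), (15, 39), (19, 14), (19, 15), (19, 39), (23, 14), (23, 15), (23, 39), (4, 14), (4, 15), (4, 39)}
Apply σ_{F > C}; surviving tuples: {(1, 15), (1, 32), (15, 39), (19, 39), (23, 39), (4, 14), (4, 15), (4, 39)}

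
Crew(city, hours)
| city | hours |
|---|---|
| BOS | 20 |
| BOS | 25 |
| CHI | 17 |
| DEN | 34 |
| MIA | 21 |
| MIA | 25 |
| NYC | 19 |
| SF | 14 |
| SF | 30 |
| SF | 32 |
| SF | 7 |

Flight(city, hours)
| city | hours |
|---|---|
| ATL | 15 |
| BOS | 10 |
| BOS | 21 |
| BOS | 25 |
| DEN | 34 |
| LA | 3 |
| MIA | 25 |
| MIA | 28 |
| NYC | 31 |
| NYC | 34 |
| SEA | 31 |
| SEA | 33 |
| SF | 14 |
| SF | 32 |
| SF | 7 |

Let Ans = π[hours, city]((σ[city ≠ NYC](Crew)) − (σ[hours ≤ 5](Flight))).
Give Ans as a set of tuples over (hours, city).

{(14, SF), (17, CHI), (20, BOS), (21, MIA), (25, BOS), (25, MIA), (30, SF), (32, SF), (34, DEN), (7, SF)}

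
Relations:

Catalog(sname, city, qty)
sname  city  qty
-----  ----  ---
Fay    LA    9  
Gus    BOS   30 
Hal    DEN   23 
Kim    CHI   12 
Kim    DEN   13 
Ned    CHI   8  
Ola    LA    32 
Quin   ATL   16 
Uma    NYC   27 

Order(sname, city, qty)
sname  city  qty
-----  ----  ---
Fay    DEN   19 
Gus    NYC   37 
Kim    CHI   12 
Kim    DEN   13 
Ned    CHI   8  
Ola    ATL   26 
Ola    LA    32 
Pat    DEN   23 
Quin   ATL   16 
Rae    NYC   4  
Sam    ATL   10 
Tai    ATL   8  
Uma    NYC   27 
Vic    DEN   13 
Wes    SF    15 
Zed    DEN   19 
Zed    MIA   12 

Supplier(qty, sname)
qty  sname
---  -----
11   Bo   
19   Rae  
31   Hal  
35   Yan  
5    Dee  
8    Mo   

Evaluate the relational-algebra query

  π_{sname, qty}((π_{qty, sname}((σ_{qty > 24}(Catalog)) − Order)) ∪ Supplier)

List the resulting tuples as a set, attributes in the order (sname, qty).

{(Bo, 11), (Dee, 5), (Gus, 30), (Hal, 31), (Mo, 8), (Rae, 19), (Yan, 35)}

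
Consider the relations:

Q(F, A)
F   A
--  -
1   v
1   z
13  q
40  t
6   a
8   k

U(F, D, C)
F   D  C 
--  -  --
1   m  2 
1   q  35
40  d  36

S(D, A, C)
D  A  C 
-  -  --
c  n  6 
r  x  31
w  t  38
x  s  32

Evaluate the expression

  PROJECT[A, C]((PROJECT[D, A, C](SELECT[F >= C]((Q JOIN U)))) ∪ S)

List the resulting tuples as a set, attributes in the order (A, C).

Natural join on F: {(1, v, m, 2), (1, v, q, 35), (1, z, m, 2), (1, z, q, 35), (40, t, d, 36)}
Filtering on F >= C leaves {(40, t, d, 36)}.
Projecting to D, A, C: {(d, t, 36)}
Set union of the two operands is {(c, n, 6), (d, t, 36), (r, x, 31), (w, t, 38), (x, s, 32)}.
Projecting to A, C: {(n, 6), (s, 32), (t, 36), (t, 38), (x, 31)}

{(n, 6), (s, 32), (t, 36), (t, 38), (x, 31)}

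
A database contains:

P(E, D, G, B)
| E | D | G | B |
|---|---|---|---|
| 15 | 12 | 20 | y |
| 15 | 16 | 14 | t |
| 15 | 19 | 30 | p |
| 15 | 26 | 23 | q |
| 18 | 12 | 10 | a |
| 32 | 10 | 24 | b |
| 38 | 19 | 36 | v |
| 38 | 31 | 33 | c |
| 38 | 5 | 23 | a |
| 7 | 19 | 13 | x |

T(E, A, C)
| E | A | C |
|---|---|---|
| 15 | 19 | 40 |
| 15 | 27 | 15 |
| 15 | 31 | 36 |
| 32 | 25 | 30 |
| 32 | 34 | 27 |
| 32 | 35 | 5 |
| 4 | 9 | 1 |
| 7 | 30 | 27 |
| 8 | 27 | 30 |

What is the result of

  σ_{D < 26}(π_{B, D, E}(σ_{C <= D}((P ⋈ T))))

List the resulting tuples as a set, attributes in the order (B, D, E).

P ⋈ T (natural join on E): {(15, 12, 20, y, 19, 40), (15, 12, 20, y, 27, 15), (15, 12, 20, y, 31, 36), (15, 16, 14, t, 19, 40), (15, 16, 14, t, 27, 15), (15, 16, 14, t, 31, 36), (15, 19, 30, p, 19, 40), (15, 19, 30, p, 27, 15), (15, 19, 30, p, 31, 36), (15, 26, 23, q, 19, 40), (15, 26, 23, q, 27, 15), (15, 26, 23, q, 31, 36), (32, 10, 24, b, 25, 30), (32, 10, 24, b, 34, 27), (32, 10, 24, b, 35, 5), (7, 19, 13, x, 30, 27)}
σ[C <= D]: keep tuples satisfying C <= D → {(15, 16, 14, t, 27, 15), (15, 19, 30, p, 27, 15), (15, 26, 23, q, 27, 15), (32, 10, 24, b, 35, 5)}
Keep only column(s) B, D, E: {(b, 10, 32), (p, 19, 15), (q, 26, 15), (t, 16, 15)}
σ[D < 26]: keep tuples satisfying D < 26 → {(b, 10, 32), (p, 19, 15), (t, 16, 15)}

{(b, 10, 32), (p, 19, 15), (t, 16, 15)}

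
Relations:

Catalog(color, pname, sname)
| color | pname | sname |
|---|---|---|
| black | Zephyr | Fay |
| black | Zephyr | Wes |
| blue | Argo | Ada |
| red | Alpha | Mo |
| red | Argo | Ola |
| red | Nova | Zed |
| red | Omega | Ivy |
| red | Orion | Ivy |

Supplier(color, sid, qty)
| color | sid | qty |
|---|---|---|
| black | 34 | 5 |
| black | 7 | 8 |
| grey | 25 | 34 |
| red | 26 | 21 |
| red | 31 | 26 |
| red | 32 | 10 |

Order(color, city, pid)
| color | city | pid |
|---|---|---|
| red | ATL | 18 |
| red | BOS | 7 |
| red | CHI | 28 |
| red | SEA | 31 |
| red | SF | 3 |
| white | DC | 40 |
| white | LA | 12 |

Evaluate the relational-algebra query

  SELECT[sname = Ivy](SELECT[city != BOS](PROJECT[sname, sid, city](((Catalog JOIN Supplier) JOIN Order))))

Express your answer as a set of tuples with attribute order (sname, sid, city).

{(Ivy, 26, ATL), (Ivy, 26, CHI), (Ivy, 26, SEA), (Ivy, 26, SF), (Ivy, 31, ATL), (Ivy, 31, CHI), (Ivy, 31, SEA), (Ivy, 31, SF), (Ivy, 32, ATL), (Ivy, 32, CHI), (Ivy, 32, SEA), (Ivy, 32, SF)}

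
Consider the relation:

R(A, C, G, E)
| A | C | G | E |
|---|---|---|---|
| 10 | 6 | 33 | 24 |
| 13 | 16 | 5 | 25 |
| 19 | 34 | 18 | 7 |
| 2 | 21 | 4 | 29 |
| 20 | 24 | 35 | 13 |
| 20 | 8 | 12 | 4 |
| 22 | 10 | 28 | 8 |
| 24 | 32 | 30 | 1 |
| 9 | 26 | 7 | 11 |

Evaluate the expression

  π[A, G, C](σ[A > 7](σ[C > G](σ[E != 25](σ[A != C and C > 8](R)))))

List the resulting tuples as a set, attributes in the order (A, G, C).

Selection A != C and C > 8: {(13, 16, 5, 25), (19, 34, 18, 7), (2, 21, 4, 29), (20, 24, 35, 13), (22, 10, 28, 8), (24, 32, 30, 1), (9, 26, 7, 11)}
Selection E != 25: {(19, 34, 18, 7), (2, 21, 4, 29), (20, 24, 35, 13), (22, 10, 28, 8), (24, 32, 30, 1), (9, 26, 7, 11)}
Selection C > G: {(19, 34, 18, 7), (2, 21, 4, 29), (24, 32, 30, 1), (9, 26, 7, 11)}
Selection A > 7: {(19, 34, 18, 7), (24, 32, 30, 1), (9, 26, 7, 11)}
π[A, G, C]: project onto (A, G, C) → {(19, 18, 34), (24, 30, 32), (9, 7, 26)}

{(19, 18, 34), (24, 30, 32), (9, 7, 26)}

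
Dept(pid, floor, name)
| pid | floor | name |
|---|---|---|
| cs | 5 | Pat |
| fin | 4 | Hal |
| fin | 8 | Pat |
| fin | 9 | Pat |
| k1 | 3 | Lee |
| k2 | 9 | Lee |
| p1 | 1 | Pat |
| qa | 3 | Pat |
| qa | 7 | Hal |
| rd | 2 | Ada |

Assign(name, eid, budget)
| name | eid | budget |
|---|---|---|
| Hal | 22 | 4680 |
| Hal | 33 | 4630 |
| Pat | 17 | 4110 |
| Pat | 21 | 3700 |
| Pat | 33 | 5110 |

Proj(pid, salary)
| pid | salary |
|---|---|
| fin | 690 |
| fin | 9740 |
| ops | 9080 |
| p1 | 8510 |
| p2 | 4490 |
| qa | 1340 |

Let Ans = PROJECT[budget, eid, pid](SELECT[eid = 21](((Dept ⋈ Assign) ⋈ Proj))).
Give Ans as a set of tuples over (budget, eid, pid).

Dept ⋈ Assign (natural join on name): {(cs, 5, Pat, 17, 4110), (cs, 5, Pat, 21, 3700), (cs, 5, Pat, 33, 5110), (fin, 4, Hal, 22, 4680), (fin, 4, Hal, 33, 4630), (fin, 8, Pat, 17, 4110), (fin, 8, Pat, 21, 3700), (fin, 8, Pat, 33, 5110), (fin, 9, Pat, 17, 4110), (fin, 9, Pat, 21, 3700), (fin, 9, Pat, 33, 5110), (p1, 1, Pat, 17, 4110), (p1, 1, Pat, 21, 3700), (p1, 1, Pat, 33, 5110), (qa, 3, Pat, 17, 4110), (qa, 3, Pat, 21, 3700), (qa, 3, Pat, 33, 5110), (qa, 7, Hal, 22, 4680), (qa, 7, Hal, 33, 4630)}
(Dept ⋈ Assign) ⋈ Proj (natural join on pid): {(fin, 4, Hal, 22, 4680, 690), (fin, 4, Hal, 22, 4680, 9740), (fin, 4, Hal, 33, 4630, 690), (fin, 4, Hal, 33, 4630, 9740), (fin, 8, Pat, 17, 4110, 690), (fin, 8, Pat, 17, 4110, 9740), (fin, 8, Pat, 21, 3700, 690), (fin, 8, Pat, 21, 3700, 9740), (fin, 8, Pat, 33, 5110, 690), (fin, 8, Pat, 33, 5110, 9740), (fin, 9, Pat, 17, 4110, 690), (fin, 9, Pat, 17, 4110, 9740), (fin, 9, Pat, 21, 3700, 690), (fin, 9, Pat, 21, 3700, 9740), (fin, 9, Pat, 33, 5110, 690), (fin, 9, Pat, 33, 5110, 9740), (p1, 1, Pat, 17, 4110, 8510), (p1, 1, Pat, 21, 3700, 8510), (p1, 1, Pat, 33, 5110, 8510), (qa, 3, Pat, 17, 4110, 1340), (qa, 3, Pat, 21, 3700, 1340), (qa, 3, Pat, 33, 5110, 1340), (qa, 7, Hal, 22, 4680, 1340), (qa, 7, Hal, 33, 4630, 1340)}
Apply σ_{eid = 21}; surviving tuples: {(fin, 8, Pat, 21, 3700, 690), (fin, 8, Pat, 21, 3700, 9740), (fin, 9, Pat, 21, 3700, 690), (fin, 9, Pat, 21, 3700, 9740), (p1, 1, Pat, 21, 3700, 8510), (qa, 3, Pat, 21, 3700, 1340)}
π_{budget, eid, pid} gives {(3700, 21, fin), (3700, 21, p1), (3700, 21, qa)} (3 duplicate(s) eliminated).

{(3700, 21, fin), (3700, 21, p1), (3700, 21, qa)}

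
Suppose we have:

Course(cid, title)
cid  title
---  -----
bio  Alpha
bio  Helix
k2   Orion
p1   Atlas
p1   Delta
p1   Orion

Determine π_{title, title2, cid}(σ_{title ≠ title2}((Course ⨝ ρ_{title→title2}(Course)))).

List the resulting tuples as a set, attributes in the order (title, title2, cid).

{(Alpha, Helix, bio), (Atlas, Delta, p1), (Atlas, Orion, p1), (Delta, Atlas, p1), (Delta, Orion, p1), (Helix, Alpha, bio), (Orion, Atlas, p1), (Orion, Delta, p1)}

ρ[title→title2]: schema becomes (cid, title2); tuples unchanged.
Course ⋈ ρ_{title→title2}(Course) (natural join on cid): {(bio, Alpha, Alpha), (bio, Alpha, Helix), (bio, Helix, Alpha), (bio, Helix, Helix), (k2, Orion, Orion), (p1, Atlas, Atlas), (p1, Atlas, Delta), (p1, Atlas, Orion), (p1, Delta, Atlas), (p1, Delta, Delta), (p1, Delta, Orion), (p1, Orion, Atlas), (p1, Orion, Delta), (p1, Orion, Orion)}
Apply σ_{title ≠ title2}; surviving tuples: {(bio, Alpha, Helix), (bio, Helix, Alpha), (p1, Atlas, Delta), (p1, Atlas, Orion), (p1, Delta, Atlas), (p1, Delta, Orion), (p1, Orion, Atlas), (p1, Orion, Delta)}
Keep only column(s) title, title2, cid: {(Alpha, Helix, bio), (Atlas, Delta, p1), (Atlas, Orion, p1), (Delta, Atlas, p1), (Delta, Orion, p1), (Helix, Alpha, bio), (Orion, Atlas, p1), (Orion, Delta, p1)}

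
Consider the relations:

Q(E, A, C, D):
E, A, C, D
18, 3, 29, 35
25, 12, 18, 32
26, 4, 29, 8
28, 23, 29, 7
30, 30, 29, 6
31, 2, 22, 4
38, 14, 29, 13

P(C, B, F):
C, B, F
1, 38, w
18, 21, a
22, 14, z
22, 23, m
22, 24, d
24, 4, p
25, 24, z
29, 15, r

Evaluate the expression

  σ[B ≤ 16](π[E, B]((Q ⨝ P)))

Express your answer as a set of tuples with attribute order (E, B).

Q ⋈ P (natural join on C): {(18, 3, 29, 35, 15, r), (25, 12, 18, 32, 21, a), (26, 4, 29, 8, 15, r), (28, 23, 29, 7, 15, r), (30, 30, 29, 6, 15, r), (31, 2, 22, 4, 14, z), (31, 2, 22, 4, 23, m), (31, 2, 22, 4, 24, d), (38, 14, 29, 13, 15, r)}
Keep only column(s) E, B: {(18, 15), (25, 21), (26, 15), (28, 15), (30, 15), (31, 14), (31, 23), (31, 24), (38, 15)}
Apply σ_{B ≤ 16}; surviving tuples: {(18, 15), (26, 15), (28, 15), (30, 15), (31, 14), (38, 15)}

{(18, 15), (26, 15), (28, 15), (30, 15), (31, 14), (38, 15)}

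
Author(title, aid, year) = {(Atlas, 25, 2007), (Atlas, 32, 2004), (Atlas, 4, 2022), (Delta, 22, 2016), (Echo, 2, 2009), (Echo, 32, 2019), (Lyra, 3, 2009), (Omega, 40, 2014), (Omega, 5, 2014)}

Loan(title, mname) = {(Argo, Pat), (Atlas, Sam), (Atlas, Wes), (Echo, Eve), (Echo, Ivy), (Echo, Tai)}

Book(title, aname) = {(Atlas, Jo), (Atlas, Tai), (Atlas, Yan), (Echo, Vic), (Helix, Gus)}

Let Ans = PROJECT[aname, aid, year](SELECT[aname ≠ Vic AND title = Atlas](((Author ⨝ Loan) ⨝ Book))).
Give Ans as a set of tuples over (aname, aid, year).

{(Jo, 25, 2007), (Jo, 32, 2004), (Jo, 4, 2022), (Tai, 25, 2007), (Tai, 32, 2004), (Tai, 4, 2022), (Yan, 25, 2007), (Yan, 32, 2004), (Yan, 4, 2022)}

Natural join on title: {(Atlas, 25, 2007, Sam), (Atlas, 25, 2007, Wes), (Atlas, 32, 2004, Sam), (Atlas, 32, 2004, Wes), (Atlas, 4, 2022, Sam), (Atlas, 4, 2022, Wes), (Echo, 2, 2009, Eve), (Echo, 2, 2009, Ivy), (Echo, 2, 2009, Tai), (Echo, 32, 2019, Eve), (Echo, 32, 2019, Ivy), (Echo, 32, 2019, Tai)}
Natural join on title: {(Atlas, 25, 2007, Sam, Jo), (Atlas, 25, 2007, Sam, Tai), (Atlas, 25, 2007, Sam, Yan), (Atlas, 25, 2007, Wes, Jo), (Atlas, 25, 2007, Wes, Tai), (Atlas, 25, 2007, Wes, Yan), (Atlas, 32, 2004, Sam, Jo), (Atlas, 32, 2004, Sam, Tai), (Atlas, 32, 2004, Sam, Yan), (Atlas, 32, 2004, Wes, Jo), (Atlas, 32, 2004, Wes, Tai), (Atlas, 32, 2004, Wes, Yan), (Atlas, 4, 2022, Sam, Jo), (Atlas, 4, 2022, Sam, Tai), (Atlas, 4, 2022, Sam, Yan), (Atlas, 4, 2022, Wes, Jo), (Atlas, 4, 2022, Wes, Tai), (Atlas, 4, 2022, Wes, Yan), (Echo, 2, 2009, Eve, Vic), (Echo, 2, 2009, Ivy, Vic), (Echo, 2, 2009, Tai, Vic), (Echo, 32, 2019, Eve, Vic), (Echo, 32, 2019, Ivy, Vic), (Echo, 32, 2019, Tai, Vic)}
Filtering on aname ≠ Vic AND title = Atlas leaves {(Atlas, 25, 2007, Sam, Jo), (Atlas, 25, 2007, Sam, Tai), (Atlas, 25, 2007, Sam, Yan), (Atlas, 25, 2007, Wes, Jo), (Atlas, 25, 2007, Wes, Tai), (Atlas, 25, 2007, Wes, Yan), (Atlas, 32, 2004, Sam, Jo), (Atlas, 32, 2004, Sam, Tai), (Atlas, 32, 2004, Sam, Yan), (Atlas, 32, 2004, Wes, Jo), (Atlas, 32, 2004, Wes, Tai), (Atlas, 32, 2004, Wes, Yan), (Atlas, 4, 2022, Sam, Jo), (Atlas, 4, 2022, Sam, Tai), (Atlas, 4, 2022, Sam, Yan), (Atlas, 4, 2022, Wes, Jo), (Atlas, 4, 2022, Wes, Tai), (Atlas, 4, 2022, Wes, Yan)}.
π_{aname, aid, year} gives {(Jo, 25, 2007), (Jo, 32, 2004), (Jo, 4, 2022), (Tai, 25, 2007), (Tai, 32, 2004), (Tai, 4, 2022), (Yan, 25, 2007), (Yan, 32, 2004), (Yan, 4, 2022)} (9 duplicate(s) eliminated).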